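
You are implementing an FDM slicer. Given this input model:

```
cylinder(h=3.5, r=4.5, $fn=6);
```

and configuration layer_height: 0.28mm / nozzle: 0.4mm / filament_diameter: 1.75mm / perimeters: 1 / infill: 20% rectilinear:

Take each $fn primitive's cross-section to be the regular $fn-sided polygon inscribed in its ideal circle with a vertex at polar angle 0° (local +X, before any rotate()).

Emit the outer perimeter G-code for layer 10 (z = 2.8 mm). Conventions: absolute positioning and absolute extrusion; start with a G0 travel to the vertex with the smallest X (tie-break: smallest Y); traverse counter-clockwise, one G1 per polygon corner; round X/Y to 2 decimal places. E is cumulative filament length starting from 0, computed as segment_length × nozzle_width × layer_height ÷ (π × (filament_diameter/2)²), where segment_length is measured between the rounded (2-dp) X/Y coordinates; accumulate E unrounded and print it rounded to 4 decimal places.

At z = 2.8 mm: the r=4.5 cylinder contributes a regular 6-gon of circumradius 4.5. The outline is a single polygon with 6 vertices. Extrusion per mm of travel: 0.4 × 0.28 / (π × 0.875²) = 0.046564. Accumulating E over each segment gives final E = 1.2577.

G0 X-4.50 Y0.00 Z2.80
G1 X-2.25 Y-3.90 E0.2097
G1 X2.25 Y-3.90 E0.4192
G1 X4.50 Y0.00 E0.6288
G1 X2.25 Y3.90 E0.8385
G1 X-2.25 Y3.90 E1.0480
G1 X-4.50 Y0.00 E1.2577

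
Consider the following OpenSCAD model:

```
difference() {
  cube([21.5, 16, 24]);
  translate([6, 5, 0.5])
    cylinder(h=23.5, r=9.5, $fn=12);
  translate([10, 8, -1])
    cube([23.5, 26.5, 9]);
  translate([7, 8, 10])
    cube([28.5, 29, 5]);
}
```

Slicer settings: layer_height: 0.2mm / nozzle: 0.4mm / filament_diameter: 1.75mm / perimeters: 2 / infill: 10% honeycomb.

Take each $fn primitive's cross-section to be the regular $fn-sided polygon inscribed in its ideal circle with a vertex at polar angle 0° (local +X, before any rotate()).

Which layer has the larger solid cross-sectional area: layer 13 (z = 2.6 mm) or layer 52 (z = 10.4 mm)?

Layer 13 (z = 2.6): the cube (footprint 21.5×16) is included at this height (area 344.00 mm²); the r=9.5 cylinder at (6, 5) contributes a regular 12-gon of circumradius 9.5 (area = (12/2)·9.500²·sin(360°/12) = 270.75 mm²); the cube at (10, 8) is present — its section is the full 23.5×26.5 rectangle (area 622.75 mm²); the cube at (7, 8) is not intersected at this z (z outside [10, 15]); After the difference (first − rest): starting from the 21.5×16 cube (344.00 mm²), the r=9.5 cylinder at (6, 5) partially overlaps it — only the 193.42 mm² overlap (of its 270.75 mm²) is removed, clipping the outline; the 23.5×26.5 cube at (10, 8) partially overlaps it — only the 75.46 mm² overlap (of its 622.75 mm²) is removed, clipping the outline — area = 75.12 mm². So its area = 75.12 mm². Layer 52 (z = 10.4): the cube (footprint 21.5×16) is included at this height (area 344.00 mm²); the r=9.5 cylinder at (6, 5) contributes a regular 12-gon of circumradius 9.5 (area = (12/2)·9.500²·sin(360°/12) = 270.75 mm²); the cube at (10, 8) is not intersected at this z (z outside [-1, 8]); the cube at (7, 8) (footprint 28.5×29) is included at this height (area 826.50 mm²); Subtracting the remaining from the first: starting from the 21.5×16 cube (344.00 mm²), the r=9.5 cylinder at (6, 5) partially overlaps it — only the 193.42 mm² overlap (of its 270.75 mm²) is removed, clipping the outline; the 28.5×29 cube at (7, 8) partially overlaps it — only the 81.97 mm² overlap (of its 826.50 mm²) is removed, clipping the outline — area = 68.61 mm². So its area = 68.61 mm². Layer 13 is larger (75.12 vs 68.61 mm²).

layer 13 (z = 2.6 mm)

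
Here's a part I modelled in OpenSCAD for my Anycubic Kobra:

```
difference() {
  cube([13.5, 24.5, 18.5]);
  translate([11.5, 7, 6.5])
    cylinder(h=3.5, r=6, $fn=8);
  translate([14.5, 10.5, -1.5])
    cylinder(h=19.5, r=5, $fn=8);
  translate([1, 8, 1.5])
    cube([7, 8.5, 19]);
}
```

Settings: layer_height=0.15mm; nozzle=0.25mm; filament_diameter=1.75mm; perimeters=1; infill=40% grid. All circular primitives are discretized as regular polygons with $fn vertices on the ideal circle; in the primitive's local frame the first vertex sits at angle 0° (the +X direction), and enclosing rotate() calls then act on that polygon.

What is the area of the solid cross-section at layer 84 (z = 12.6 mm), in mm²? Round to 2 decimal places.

245.48 mm²

At z = 12.6 mm: the cube (footprint 13.5×24.5) is included at this height (area 330.75 mm²); the cylinder at (11.5, 7) is not intersected at this z (z outside [6.5, 10]); the r=5 cylinder at (14.5, 10.5) contributes a regular 8-gon of circumradius 5 (area = (8/2)·5.000²·sin(360°/8) = 70.71 mm²); the cube at (1, 8) is present — its section is the full 7×8.5 rectangle (area 59.50 mm²); Subtracting the remaining from the first: starting from the 13.5×24.5 cube (330.75 mm²), the r=5 cylinder at (14.5, 10.5) partially overlaps it — only the 25.77 mm² overlap (of its 70.71 mm²) is removed, clipping the outline; the 7×8.5 cube at (1, 8) lies wholly inside it (removes its full 59.50 mm² and its 31.00 mm outline becomes a hole wall) — area = 245.48 mm². Overall, the cross-section is one region with 1 hole. Net area = 245.48 mm².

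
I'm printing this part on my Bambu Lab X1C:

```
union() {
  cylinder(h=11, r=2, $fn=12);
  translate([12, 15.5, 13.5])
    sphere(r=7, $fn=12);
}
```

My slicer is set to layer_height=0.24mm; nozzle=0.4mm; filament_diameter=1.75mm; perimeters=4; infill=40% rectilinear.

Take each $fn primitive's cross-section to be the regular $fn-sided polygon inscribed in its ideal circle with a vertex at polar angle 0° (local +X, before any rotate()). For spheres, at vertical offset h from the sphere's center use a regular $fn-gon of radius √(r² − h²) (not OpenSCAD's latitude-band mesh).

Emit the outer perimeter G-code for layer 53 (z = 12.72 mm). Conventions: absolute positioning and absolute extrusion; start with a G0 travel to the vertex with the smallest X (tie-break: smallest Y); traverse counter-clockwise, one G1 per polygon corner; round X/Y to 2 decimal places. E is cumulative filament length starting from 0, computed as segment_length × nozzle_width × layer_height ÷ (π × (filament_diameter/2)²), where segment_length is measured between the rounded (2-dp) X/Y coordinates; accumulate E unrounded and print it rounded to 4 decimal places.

G0 X5.04 Y15.50 Z12.72
G1 X5.98 Y12.02 E0.1439
G1 X8.52 Y9.48 E0.2872
G1 X12.00 Y8.54 E0.4311
G1 X15.48 Y9.48 E0.5750
G1 X18.02 Y12.02 E0.7184
G1 X18.96 Y15.50 E0.8622
G1 X18.02 Y18.98 E1.0061
G1 X15.48 Y21.52 E1.1495
G1 X12.00 Y22.46 E1.2933
G1 X8.52 Y21.52 E1.4372
G1 X5.98 Y18.98 E1.5806
G1 X5.04 Y15.50 E1.7245

At z = 12.72 mm: the cylinder does not reach this height (z outside [0, 11]); the r=7 sphere at (12, 15.5) contributes a regular 12-gon of circumradius √(7²−0.78²) = 6.956; Combining (union): only the r=7 sphere at (12, 15.5) is present, so the union is just that shape — 1 connected region. The outline is a single polygon with 12 vertices. Extrusion per mm of travel: 0.4 × 0.24 / (π × 0.875²) = 0.039912. Accumulating E over each segment gives final E = 1.7245.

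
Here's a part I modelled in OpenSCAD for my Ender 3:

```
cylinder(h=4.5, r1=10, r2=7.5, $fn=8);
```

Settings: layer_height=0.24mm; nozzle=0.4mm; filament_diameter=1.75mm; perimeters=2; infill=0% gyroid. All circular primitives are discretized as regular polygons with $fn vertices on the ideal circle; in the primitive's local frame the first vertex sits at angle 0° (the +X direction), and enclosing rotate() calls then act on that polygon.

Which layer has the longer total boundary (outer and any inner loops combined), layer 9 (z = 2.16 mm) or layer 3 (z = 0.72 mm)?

Layer 9 (z = 2.16): the cone contributes a regular 8-gon of circumradius 8.800 (interpolated between r1=10 and r2=7.5 at t=0.480) (perimeter = 2·8·8.800·sin(180°/8) = 53.88 mm). So its perimeter = 53.88 mm. Layer 3 (z = 0.72): the cone (r1=10→r2=7.5) has section circumradius 9.600 here — a regular 8-gon (perimeter = 2·8·9.600·sin(180°/8) = 58.78 mm). So its perimeter = 58.78 mm. Layer 3 is larger (58.78 vs 53.88 mm).

layer 3 (z = 0.72 mm)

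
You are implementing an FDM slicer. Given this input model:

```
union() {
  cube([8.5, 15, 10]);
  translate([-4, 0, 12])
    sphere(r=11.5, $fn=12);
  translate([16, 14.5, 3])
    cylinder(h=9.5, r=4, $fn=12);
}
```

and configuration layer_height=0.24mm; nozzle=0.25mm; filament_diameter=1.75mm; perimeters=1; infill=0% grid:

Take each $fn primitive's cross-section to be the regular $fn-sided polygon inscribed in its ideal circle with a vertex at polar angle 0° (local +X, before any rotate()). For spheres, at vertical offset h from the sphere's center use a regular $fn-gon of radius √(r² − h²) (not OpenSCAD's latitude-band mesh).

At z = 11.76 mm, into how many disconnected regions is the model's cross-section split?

2

At z = 11.76 mm: the cube does not reach this height (z outside [0, 10]); the sphere at (-4, 0): section is a regular 12-gon, circumradius = √(r²−h²) = √(11.5²−0.24²) = 11.497; the cylinder at (16, 14.5): section is a regular 12-gon, circumradius r=4; Taking the union: the 2 present regions are separate (no shared area or edge), so areas and boundary lengths simply add and each stays a separate island — 2 connected regions. The result has 2 disconnected regions.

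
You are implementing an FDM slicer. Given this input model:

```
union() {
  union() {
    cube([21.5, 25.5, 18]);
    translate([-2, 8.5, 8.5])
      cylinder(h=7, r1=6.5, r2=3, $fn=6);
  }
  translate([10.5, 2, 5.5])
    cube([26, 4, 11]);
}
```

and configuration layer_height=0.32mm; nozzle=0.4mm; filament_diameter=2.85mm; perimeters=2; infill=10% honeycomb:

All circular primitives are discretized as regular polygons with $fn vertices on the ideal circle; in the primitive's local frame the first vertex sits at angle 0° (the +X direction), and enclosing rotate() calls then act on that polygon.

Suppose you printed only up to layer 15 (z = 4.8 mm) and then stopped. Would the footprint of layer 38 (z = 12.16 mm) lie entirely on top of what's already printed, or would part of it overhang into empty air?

part overhangs

Compare the two slices. At z = 4.8: the cube is present — its section is the full 21.5×25.5 rectangle (area 548.25 mm²); the cone at (-2, 8.5) does not reach this height (z outside [8.5, 15.5]); Merging all regions: only the 21.5×25.5 cube is present, so the union is just that shape — area = 548.25 mm²; the cube at (10.5, 2) is absent (z outside [5.5, 16.5]); Combining (union): only the result so far is present, so the union is just that shape — area = 548.25 mm². At z = 12.16: the cube (footprint 21.5×25.5) is included at this height (area 548.25 mm²); the cone at (-2, 8.5): at t=0.523 of its height the radius interpolates to r₁+(r₂−r₁)t = 4.670, giving a regular 6-gon of that circumradius (area = (6/2)·4.670²·sin(360°/6) = 56.66 mm²); Combining (union): the regions partially overlap — summed areas 604.91 mm² minus the doubly-counted overlap 12.15 mm² gives 592.76 mm² — area = 592.76 mm²; the cube at (10.5, 2) is present — its section is the full 26×4 rectangle (area 104.00 mm²); Merging all regions: the regions partially overlap — summed areas 696.76 mm² minus the doubly-counted overlap 44.00 mm² gives 652.76 mm² — area = 652.76 mm². Checking containment: at z = 12.16 the cross-section extends beyond the z = 4.8 cross-section by about 104.51 mm².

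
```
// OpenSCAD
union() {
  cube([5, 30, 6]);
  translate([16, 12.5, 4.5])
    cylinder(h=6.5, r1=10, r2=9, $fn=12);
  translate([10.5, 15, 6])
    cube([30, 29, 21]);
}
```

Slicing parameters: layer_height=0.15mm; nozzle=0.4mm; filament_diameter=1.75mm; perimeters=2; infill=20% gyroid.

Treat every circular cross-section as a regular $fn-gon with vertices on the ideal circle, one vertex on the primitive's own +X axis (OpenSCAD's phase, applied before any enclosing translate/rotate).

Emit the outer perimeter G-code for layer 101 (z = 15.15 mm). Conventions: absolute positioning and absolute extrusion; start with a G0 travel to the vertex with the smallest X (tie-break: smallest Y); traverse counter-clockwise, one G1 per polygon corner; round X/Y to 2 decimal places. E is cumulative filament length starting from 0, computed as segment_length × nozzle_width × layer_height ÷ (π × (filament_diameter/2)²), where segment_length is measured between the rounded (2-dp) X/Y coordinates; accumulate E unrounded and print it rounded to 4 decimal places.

At z = 15.15 mm: the cube is absent (z outside [0, 6]); the cone at (16, 12.5) is absent (z outside [4.5, 11]); the cube at (10.5, 15) is present — its section is the full 30×29 rectangle; Combining (union): only the 30×29 cube at (10.5, 15) is present, so the union is just that shape — 1 connected region. The outline is a single polygon with 4 vertices. Extrusion per mm of travel: 0.4 × 0.15 / (π × 0.875²) = 0.024945. Accumulating E over each segment gives final E = 2.9435.

G0 X10.50 Y15.00 Z15.15
G1 X40.50 Y15.00 E0.7484
G1 X40.50 Y44.00 E1.4718
G1 X10.50 Y44.00 E2.2201
G1 X10.50 Y15.00 E2.9435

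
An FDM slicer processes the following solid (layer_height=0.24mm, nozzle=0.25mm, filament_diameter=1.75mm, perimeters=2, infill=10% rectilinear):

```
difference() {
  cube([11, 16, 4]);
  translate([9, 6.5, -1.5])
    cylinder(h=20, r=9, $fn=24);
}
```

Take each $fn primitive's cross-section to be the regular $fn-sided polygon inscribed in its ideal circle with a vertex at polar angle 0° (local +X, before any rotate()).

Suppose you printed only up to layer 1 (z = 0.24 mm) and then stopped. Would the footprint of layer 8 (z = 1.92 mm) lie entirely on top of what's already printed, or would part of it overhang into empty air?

entirely on top

Compare the two slices. At z = 0.24: the 11×16 cube contributes its full rectangle (area 176.00 mm²); the r=9 cylinder at (9, 6.5) contributes a regular 24-gon of circumradius 9 (area = (24/2)·9.000²·sin(360°/24) = 251.57 mm²); Taking the first minus the rest: starting from the 11×16 cube (176.00 mm²), the r=9 cylinder at (9, 6.5) partially overlaps it — only the 146.18 mm² overlap (of its 251.57 mm²) is removed, clipping the outline — area = 29.82 mm². At z = 1.92: the 11×16 cube contributes its full rectangle (area 176.00 mm²); the cylinder at (9, 6.5): section is a regular 24-gon, circumradius r=9 (area = (24/2)·9.000²·sin(360°/24) = 251.57 mm²); After the difference (first − rest): starting from the 11×16 cube (176.00 mm²), the r=9 cylinder at (9, 6.5) partially overlaps it — only the 146.18 mm² overlap (of its 251.57 mm²) is removed, clipping the outline — area = 29.82 mm². Checking containment: the cross-section at z = 1.92 is a subset of the cross-section at z = 0.24.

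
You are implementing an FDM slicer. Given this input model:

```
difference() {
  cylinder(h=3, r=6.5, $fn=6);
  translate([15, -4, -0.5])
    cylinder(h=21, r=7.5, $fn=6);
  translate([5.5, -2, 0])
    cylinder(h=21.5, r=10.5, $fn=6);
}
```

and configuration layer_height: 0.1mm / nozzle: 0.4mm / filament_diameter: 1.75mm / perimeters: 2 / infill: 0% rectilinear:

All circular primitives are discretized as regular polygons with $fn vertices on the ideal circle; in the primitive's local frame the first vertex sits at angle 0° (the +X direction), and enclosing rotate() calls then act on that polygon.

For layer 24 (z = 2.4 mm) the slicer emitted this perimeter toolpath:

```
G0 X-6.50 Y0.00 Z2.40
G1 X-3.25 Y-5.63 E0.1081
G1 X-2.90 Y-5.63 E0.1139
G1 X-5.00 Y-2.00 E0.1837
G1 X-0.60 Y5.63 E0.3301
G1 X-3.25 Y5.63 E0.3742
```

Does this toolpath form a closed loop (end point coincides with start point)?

Start point (G0): (-6.50, 0.00). End point (last G1): the path does not return to the start — open.

no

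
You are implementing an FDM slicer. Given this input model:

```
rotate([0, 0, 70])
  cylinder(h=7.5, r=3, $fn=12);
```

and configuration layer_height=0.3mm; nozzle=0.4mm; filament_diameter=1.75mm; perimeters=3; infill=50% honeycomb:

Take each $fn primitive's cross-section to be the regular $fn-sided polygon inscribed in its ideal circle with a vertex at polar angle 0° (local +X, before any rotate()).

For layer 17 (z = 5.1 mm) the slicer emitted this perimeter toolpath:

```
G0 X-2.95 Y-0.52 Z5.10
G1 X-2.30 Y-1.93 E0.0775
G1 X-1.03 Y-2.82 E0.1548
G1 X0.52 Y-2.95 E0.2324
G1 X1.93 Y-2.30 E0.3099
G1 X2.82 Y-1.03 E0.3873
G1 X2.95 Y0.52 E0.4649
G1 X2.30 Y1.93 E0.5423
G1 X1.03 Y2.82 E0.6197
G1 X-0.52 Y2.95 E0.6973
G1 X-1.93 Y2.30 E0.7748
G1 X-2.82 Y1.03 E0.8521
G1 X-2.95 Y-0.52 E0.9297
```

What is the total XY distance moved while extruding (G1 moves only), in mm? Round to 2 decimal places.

Sum the Euclidean lengths of each G1 segment: total = 18.64 mm.

18.64 mm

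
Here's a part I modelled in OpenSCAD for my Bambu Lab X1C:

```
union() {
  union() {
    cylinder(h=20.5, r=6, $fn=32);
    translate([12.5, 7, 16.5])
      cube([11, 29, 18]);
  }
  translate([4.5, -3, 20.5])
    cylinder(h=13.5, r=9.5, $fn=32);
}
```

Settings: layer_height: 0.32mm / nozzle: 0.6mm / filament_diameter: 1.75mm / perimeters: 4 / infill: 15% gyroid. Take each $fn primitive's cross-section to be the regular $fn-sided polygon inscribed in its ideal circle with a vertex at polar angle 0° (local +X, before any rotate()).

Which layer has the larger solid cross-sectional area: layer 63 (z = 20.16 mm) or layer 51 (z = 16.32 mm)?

Layer 63 (z = 20.16): the cylinder: section is a regular 32-gon, circumradius r=6 (area = (32/2)·6.000²·sin(360°/32) = 112.37 mm²); the 11×29 cube at (12.5, 7) contributes its full rectangle (area 319.00 mm²); Combining (union): the 2 present regions are separate (no shared area or edge), so areas and boundary lengths simply add and each stays a separate island — area = 431.37 mm²; the cylinder at (4.5, -3) is not intersected at this z (z outside [20.5, 34]); Merging all regions: only the result so far is present, so the union is just that shape — area = 431.37 mm². So its area = 431.37 mm². Layer 51 (z = 16.32): the cylinder: section is a regular 32-gon, circumradius r=6 (area = (32/2)·6.000²·sin(360°/32) = 112.37 mm²); the cube at (12.5, 7) is absent (z outside [16.5, 34.5]); Merging all regions: only the r=6 cylinder is present, so the union is just that shape — area = 112.37 mm²; the cylinder at (4.5, -3) is absent (z outside [20.5, 34]); Combining (union): only the result so far is present, so the union is just that shape — area = 112.37 mm². So its area = 112.37 mm². Layer 63 is larger (431.37 vs 112.37 mm²).

layer 63 (z = 20.16 mm)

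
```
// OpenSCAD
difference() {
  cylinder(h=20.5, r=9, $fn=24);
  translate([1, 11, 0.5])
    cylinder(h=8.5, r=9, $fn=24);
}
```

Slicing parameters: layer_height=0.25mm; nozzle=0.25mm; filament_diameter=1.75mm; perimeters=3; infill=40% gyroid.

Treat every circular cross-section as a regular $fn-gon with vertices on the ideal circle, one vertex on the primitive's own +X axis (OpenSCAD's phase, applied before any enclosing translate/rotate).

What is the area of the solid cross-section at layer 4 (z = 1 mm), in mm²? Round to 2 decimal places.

At z = 1 mm: the cylinder: section is a regular 24-gon, circumradius r=9 (area = (24/2)·9.000²·sin(360°/24) = 251.57 mm²); the r=9 cylinder at (1, 11) gives a regular 24-gon of circumradius 9 (constant along its height) (area = (24/2)·9.000²·sin(360°/24) = 251.57 mm²); Taking the first minus the rest: starting from the r=9 cylinder (251.57 mm²), the r=9 cylinder at (1, 11) partially overlaps it — only the 67.27 mm² overlap (of its 251.57 mm²) is removed, clipping the outline — area = 184.30 mm². Overall, the cross-section is a single solid region. Net area = 184.30 mm².

184.30 mm²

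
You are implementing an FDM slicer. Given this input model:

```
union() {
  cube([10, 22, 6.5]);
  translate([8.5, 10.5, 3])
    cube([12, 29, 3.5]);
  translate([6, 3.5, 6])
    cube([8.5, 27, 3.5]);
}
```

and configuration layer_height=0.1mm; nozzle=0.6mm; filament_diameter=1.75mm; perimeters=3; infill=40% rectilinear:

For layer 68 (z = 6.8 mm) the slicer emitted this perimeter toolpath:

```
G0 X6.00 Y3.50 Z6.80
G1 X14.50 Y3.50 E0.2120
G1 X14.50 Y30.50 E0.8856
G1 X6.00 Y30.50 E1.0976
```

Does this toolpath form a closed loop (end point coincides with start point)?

Start point (G0): (6.00, 3.50). End point (last G1): the path does not return to the start — open.

no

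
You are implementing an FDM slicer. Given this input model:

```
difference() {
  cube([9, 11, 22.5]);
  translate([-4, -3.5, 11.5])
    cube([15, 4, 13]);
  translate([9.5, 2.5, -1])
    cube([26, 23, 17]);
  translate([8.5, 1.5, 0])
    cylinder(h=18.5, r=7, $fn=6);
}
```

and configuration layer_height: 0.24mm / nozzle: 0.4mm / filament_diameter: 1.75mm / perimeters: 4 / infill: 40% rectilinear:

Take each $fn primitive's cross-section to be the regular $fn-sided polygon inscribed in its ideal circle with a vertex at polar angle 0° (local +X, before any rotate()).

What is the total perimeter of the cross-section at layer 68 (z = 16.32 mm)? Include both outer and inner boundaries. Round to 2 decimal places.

37.17 mm

At z = 16.32 mm: the cube (footprint 9×11) is included at this height (perimeter 40.00 mm); the cube at (-4, -3.5) (footprint 15×4) is included at this height (perimeter 38.00 mm); the cube at (9.5, 2.5) is not intersected at this z (z outside [-1, 16]); the r=7 cylinder at (8.5, 1.5) gives a regular 6-gon of circumradius 7 (constant along its height) (perimeter = 2·6·7.000·sin(180°/6) = 42.00 mm); Taking the first minus the rest: starting from the 9×11 cube, the 15×4 cube at (-4, -3.5) partially overlaps it — only the 4.50 mm² overlap (of its 60.00 mm²) is removed, clipping the outline; the r=7 cylinder at (8.5, 1.5) partially overlaps it — only the 42.07 mm² overlap (of its 127.31 mm²) is removed, clipping the outline — boundary = 37.17 mm. Overall, the cross-section is a single solid region. Total boundary length (outer) = 37.17 mm.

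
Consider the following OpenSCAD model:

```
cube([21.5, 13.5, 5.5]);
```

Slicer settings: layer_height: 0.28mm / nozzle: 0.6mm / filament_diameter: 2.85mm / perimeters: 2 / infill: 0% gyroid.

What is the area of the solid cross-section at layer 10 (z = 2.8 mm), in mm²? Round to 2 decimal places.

290.25 mm²

At z = 2.8 mm: the 21.5×13.5 cube contributes its full rectangle (area 290.25 mm²). Overall, the cross-section is a single solid region. Net area = 290.25 mm².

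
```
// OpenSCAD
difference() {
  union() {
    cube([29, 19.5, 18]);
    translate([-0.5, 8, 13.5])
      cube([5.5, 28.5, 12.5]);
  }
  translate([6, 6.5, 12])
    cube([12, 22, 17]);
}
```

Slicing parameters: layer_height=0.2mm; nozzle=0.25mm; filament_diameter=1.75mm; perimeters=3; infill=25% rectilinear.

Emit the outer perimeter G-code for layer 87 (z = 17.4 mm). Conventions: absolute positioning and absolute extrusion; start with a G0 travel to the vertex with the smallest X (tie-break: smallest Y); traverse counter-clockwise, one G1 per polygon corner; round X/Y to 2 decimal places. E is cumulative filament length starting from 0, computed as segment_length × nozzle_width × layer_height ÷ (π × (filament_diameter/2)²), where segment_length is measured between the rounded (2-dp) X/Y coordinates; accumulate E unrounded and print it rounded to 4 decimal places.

At z = 17.4 mm: the cube (footprint 29×19.5) is included at this height; the cube at (-0.5, 8) is present — its section is the full 5.5×28.5 rectangle; Merging all regions: the regions partially overlap (shared area 57.50 mm²), so overlapping operands fuse into one piece — 1 connected region; the cube at (6, 6.5) is present — its section is the full 12×22 rectangle; Taking the first minus the rest: starting from the result so far, the 12×22 cube at (6, 6.5) partially overlaps it — only the 156.00 mm² overlap (of its 264.00 mm²) is removed, clipping the outline — 1 connected region. The outline is a single polygon with 12 vertices. Extrusion per mm of travel: 0.25 × 0.2 / (π × 0.875²) = 0.020788. Accumulating E over each segment gives final E = 3.2844.

G0 X-0.50 Y8.00 Z17.40
G1 X0.00 Y8.00 E0.0104
G1 X0.00 Y0.00 E0.1767
G1 X29.00 Y0.00 E0.7795
G1 X29.00 Y19.50 E1.1849
G1 X18.00 Y19.50 E1.4136
G1 X18.00 Y6.50 E1.6838
G1 X6.00 Y6.50 E1.9332
G1 X6.00 Y19.50 E2.2035
G1 X5.00 Y19.50 E2.2243
G1 X5.00 Y36.50 E2.5777
G1 X-0.50 Y36.50 E2.6920
G1 X-0.50 Y8.00 E3.2844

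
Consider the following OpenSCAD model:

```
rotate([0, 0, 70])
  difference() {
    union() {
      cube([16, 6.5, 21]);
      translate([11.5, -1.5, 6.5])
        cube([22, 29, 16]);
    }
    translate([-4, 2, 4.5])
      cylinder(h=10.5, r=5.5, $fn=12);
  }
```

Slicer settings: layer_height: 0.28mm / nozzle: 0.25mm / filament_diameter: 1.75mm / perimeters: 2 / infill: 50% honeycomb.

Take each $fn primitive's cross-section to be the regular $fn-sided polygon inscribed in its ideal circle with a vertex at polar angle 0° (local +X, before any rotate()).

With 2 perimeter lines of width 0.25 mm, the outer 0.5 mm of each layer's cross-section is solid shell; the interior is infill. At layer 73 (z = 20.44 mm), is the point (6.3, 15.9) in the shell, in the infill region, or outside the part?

infill

At z = 20.44 mm: the 16×6.5 cube contributes its full rectangle; the cube at (11.5, -1.5) (footprint 22×29) is included at this height; Merging all regions: the regions partially overlap (shared area 29.25 mm²), so overlapping operands fuse into one piece — 1 connected region; the cylinder at (-4, 2) is absent (z outside [4.5, 15]); Subtracting the remaining from the first: none of the subtracted shapes is present at this height, so the result so far is unchanged — 1 connected region; (rotated 70° about Z; rotation is an isometry so areas/perimeters/island counts are preserved). Overall, the cross-section is a single solid region. Undo the 70° rotation: the query point maps to (17.096, -0.482) in the un-rotated model frame. The nearest boundary edge runs (33.50, -1.50)→(11.50, -1.50); distance from the point to it = 1.02 mm. The point is inside the cross-section and 1.02 mm from the nearest boundary — more than the 0.5 mm shell width (2 × 0.25), so it's in the infill interior.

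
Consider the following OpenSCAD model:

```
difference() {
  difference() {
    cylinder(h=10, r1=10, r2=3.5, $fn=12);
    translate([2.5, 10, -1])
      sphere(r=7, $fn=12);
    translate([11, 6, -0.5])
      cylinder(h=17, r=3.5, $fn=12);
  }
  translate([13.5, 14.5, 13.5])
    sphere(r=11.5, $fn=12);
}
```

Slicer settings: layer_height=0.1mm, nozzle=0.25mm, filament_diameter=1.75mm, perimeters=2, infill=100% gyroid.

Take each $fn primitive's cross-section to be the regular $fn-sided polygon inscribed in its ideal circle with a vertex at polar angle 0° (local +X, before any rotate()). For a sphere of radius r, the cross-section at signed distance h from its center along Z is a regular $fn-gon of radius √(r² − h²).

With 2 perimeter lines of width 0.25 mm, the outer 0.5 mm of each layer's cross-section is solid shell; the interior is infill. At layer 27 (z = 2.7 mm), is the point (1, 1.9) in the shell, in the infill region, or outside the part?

infill

At z = 2.7 mm: the cone: at t=0.270 of its height the radius interpolates to r₁+(r₂−r₁)t = 8.245, giving a regular 12-gon of that circumradius; the r=7 sphere at (2.5, 10) contributes a regular 12-gon of circumradius √(7²−3.7²) = 5.942; the r=3.5 cylinder at (11, 6) gives a regular 12-gon of circumradius 3.5 (constant along its height); Taking the first minus the rest: starting from the cone, the r=7 sphere at (2.5, 10) partially overlaps it — only the 22.16 mm² overlap (of its 105.93 mm²) is removed, clipping the outline; the r=3.5 cylinder at (11, 6) misses the remaining region (no effect) — 1 connected region; the sphere at (13.5, 14.5): section is a regular 12-gon, circumradius = √(r²−h²) = √(11.5²−10.8²) = 3.951; Subtracting the remaining from the first: starting from that combined region, the r=11.5 sphere at (13.5, 14.5) misses the remaining region (no effect) — 1 connected region. Overall, the cross-section is a single solid region. The nearest boundary edge runs (-0.47, 4.85)→(2.50, 4.06); distance from the point to it = 2.47 mm. The point is inside the cross-section and 2.47 mm from the nearest boundary — more than the 0.5 mm shell width (2 × 0.25), so it's in the infill interior.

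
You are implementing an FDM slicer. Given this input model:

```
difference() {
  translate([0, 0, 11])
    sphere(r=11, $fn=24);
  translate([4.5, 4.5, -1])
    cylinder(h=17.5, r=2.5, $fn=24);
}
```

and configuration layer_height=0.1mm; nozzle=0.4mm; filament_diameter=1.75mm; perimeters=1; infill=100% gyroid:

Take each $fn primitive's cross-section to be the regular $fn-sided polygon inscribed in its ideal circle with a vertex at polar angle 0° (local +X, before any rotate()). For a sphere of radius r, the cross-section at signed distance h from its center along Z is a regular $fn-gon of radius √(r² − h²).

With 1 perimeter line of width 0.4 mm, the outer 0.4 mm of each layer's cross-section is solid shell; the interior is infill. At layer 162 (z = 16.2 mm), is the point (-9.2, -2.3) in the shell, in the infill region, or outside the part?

At z = 16.2 mm: the sphere: section is a regular 24-gon, circumradius = √(r²−h²) = √(11²−5.2²) = 9.693; the r=2.5 cylinder at (4.5, 4.5) contributes a regular 24-gon of circumradius 2.5; Taking the first minus the rest: starting from the r=11 sphere, the r=2.5 cylinder at (4.5, 4.5) lies wholly inside it (removes its full 19.41 mm² and its 15.66 mm outline becomes a hole wall) — 1 connected region with 1 hole. Overall, the cross-section is one region with 1 hole. The nearest boundary edge runs (-9.36, -2.51)→(-9.69, 0.00); distance from the point to it = 0.19 mm. The point is inside the cross-section, 0.19 mm from the nearest boundary — within the 0.4 mm shell band (1 × 0.4).

shell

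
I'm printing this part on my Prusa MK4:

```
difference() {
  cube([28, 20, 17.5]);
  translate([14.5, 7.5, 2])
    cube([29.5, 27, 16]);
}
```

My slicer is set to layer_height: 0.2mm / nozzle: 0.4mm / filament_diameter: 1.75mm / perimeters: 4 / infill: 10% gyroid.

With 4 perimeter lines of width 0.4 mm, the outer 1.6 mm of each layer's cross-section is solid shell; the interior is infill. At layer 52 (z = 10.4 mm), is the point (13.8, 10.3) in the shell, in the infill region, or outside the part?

At z = 10.4 mm: the cube (footprint 28×20) is included at this height; the 29.5×27 cube at (14.5, 7.5) contributes its full rectangle; After the difference (first − rest): starting from the 28×20 cube, the 29.5×27 cube at (14.5, 7.5) partially overlaps it — only the 168.75 mm² overlap (of its 796.50 mm²) is removed, clipping the outline — 1 connected region. Overall, the cross-section is a single solid region. The nearest boundary edge runs (14.50, 20.00)→(14.50, 7.50); distance from the point to it = 0.70 mm. The point is inside the cross-section, 0.70 mm from the nearest boundary — within the 1.6 mm shell band (4 × 0.4).

shell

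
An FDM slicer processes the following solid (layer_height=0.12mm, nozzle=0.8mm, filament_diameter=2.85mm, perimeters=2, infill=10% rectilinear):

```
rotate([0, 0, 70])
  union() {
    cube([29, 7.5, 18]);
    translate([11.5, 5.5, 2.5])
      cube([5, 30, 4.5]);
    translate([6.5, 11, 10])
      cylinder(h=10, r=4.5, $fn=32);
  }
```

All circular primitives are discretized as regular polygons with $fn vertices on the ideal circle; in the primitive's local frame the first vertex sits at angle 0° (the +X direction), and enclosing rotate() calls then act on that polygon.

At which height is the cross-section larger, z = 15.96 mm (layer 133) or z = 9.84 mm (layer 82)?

Layer 133 (z = 15.96): the cube is present — its section is the full 29×7.5 rectangle (area 217.50 mm²); the cube at (11.5, 5.5) is absent (z outside [2.5, 7]); the cylinder at (6.5, 11): section is a regular 32-gon, circumradius r=4.5 (area = (32/2)·4.500²·sin(360°/32) = 63.21 mm²); Taking the union: the regions partially overlap — summed areas 280.71 mm² minus the doubly-counted overlap 3.78 mm² gives 276.93 mm² — area = 276.93 mm²; (whole slice rotated 70° about Z — lengths, areas and connectivity unchanged). So its area = 276.93 mm². Layer 82 (z = 9.84): the cube (footprint 29×7.5) is included at this height (area 217.50 mm²); the cube at (11.5, 5.5) is not intersected at this z (z outside [2.5, 7]); the cylinder at (6.5, 11) is not intersected at this z (z outside [10, 20]); Combining (union): only the 29×7.5 cube is present, so the union is just that shape — area = 217.50 mm²; (whole slice rotated 70° about Z — lengths, areas and connectivity unchanged). So its area = 217.50 mm². Layer 133 is larger (276.93 vs 217.50 mm²).

layer 133 (z = 15.96 mm)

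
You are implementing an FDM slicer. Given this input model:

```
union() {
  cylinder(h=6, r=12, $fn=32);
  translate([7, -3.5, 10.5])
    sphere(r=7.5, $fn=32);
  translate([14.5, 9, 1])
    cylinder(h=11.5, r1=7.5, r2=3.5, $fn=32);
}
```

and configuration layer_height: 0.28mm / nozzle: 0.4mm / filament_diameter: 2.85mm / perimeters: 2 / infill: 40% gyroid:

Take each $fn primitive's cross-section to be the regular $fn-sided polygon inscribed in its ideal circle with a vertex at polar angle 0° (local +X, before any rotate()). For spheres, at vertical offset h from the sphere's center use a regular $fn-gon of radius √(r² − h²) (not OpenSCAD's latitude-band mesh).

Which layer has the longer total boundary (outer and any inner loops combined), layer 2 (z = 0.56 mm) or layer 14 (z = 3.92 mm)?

layer 14 (z = 3.92 mm)

Layer 2 (z = 0.56): the r=12 cylinder contributes a regular 32-gon of circumradius 12 (perimeter = 2·32·12.000·sin(180°/32) = 75.28 mm); the sphere at (7, -3.5) is absent (|z−center|=9.940 > r=7.5); the cone at (14.5, 9) does not reach this height (z outside [1, 12.5]); Taking the union: only the r=12 cylinder is present, so the union is just that shape — boundary = 75.28 mm. So its perimeter = 75.28 mm. Layer 14 (z = 3.92): the r=12 cylinder contributes a regular 32-gon of circumradius 12 (perimeter = 2·32·12.000·sin(180°/32) = 75.28 mm); the r=7.5 sphere at (7, -3.5) slices to a regular 32-gon of circumradius 3.599 (√(r²−h²) with h=6.58 from center) (perimeter = 2·32·3.599·sin(180°/32) = 22.58 mm); the cone at (14.5, 9) contributes a regular 32-gon of circumradius 6.484 (interpolated between r1=7.5 and r2=3.5 at t=0.254) (perimeter = 2·32·6.484·sin(180°/32) = 40.68 mm); Taking the union: the regions partially overlap (shared area 46.46 mm²), so the edge portions inside another operand are dropped and the merged outline is re-measured after clipping — boundary = 102.43 mm. So its perimeter = 102.43 mm. Layer 14 is larger (102.43 vs 75.28 mm).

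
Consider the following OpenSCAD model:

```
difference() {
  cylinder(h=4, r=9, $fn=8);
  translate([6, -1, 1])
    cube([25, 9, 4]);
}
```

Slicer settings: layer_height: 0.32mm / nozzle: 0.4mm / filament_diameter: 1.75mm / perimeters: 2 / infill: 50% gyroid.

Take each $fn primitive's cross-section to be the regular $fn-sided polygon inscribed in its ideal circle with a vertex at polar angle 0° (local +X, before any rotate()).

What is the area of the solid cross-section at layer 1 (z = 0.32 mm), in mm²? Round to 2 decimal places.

229.10 mm²

At z = 0.32 mm: the cylinder: section is a regular 8-gon, circumradius r=9 (area = (8/2)·9.000²·sin(360°/8) = 229.10 mm²); the cube at (6, -1) does not reach this height (z outside [1, 5]); Subtracting the remaining from the first: none of the subtracted shapes is present at this height, so the r=9 cylinder is unchanged — area = 229.10 mm². Overall, the cross-section is a single solid region. Net area = 229.10 mm².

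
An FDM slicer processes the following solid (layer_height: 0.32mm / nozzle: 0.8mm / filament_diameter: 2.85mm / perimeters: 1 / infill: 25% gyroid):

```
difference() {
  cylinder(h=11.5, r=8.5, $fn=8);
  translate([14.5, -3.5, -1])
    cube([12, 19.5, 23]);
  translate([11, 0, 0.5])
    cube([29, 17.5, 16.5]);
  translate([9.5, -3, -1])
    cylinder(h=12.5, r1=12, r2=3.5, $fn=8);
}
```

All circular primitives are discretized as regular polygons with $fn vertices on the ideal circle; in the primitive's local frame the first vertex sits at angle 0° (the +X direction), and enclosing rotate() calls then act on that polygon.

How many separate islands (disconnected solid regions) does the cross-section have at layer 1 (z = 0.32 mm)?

1

At z = 0.32 mm: the cylinder: section is a regular 8-gon, circumradius r=8.5; the 12×19.5 cube at (14.5, -3.5) contributes its full rectangle; the cube at (11, 0) does not reach this height (z outside [0.5, 17]); the cone at (9.5, -3) contributes a regular 8-gon of circumradius 11.102 (interpolated between r1=12 and r2=3.5 at t=0.106); Subtracting the remaining from the first: starting from the r=8.5 cylinder, the 12×19.5 cube at (14.5, -3.5) misses the remaining region (no effect); the cone at (9.5, -3) partially overlaps it — only the 93.86 mm² overlap (of its 348.64 mm²) is removed, clipping the outline — 1 connected region. Overall, the cross-section is a single solid region. Island count = 1.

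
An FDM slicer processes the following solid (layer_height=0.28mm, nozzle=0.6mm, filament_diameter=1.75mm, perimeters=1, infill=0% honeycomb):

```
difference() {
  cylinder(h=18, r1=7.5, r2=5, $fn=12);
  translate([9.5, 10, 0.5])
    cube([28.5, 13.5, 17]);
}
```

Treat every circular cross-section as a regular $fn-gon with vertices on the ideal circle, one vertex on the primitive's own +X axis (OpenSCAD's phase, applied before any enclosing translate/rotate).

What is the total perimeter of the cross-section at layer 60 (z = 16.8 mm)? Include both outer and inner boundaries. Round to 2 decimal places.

32.09 mm

At z = 16.8 mm: the cone (r1=7.5→r2=5) has section circumradius 5.167 here — a regular 12-gon (perimeter = 2·12·5.167·sin(180°/12) = 32.09 mm); the cube at (9.5, 10) (footprint 28.5×13.5) is included at this height (perimeter 84.00 mm); Taking the first minus the rest: starting from the cone, the 28.5×13.5 cube at (9.5, 10) misses the remaining region (no effect) — boundary = 32.09 mm. Overall, the cross-section is a single solid region. Total boundary length (outer) = 32.09 mm.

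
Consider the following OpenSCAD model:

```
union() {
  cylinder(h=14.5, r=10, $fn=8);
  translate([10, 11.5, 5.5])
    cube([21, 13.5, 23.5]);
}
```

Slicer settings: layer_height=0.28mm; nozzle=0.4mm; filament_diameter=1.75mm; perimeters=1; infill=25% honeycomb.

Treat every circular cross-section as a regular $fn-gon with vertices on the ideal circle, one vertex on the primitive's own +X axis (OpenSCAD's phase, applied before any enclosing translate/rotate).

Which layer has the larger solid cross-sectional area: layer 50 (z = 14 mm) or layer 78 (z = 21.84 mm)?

layer 50 (z = 14 mm)

Layer 50 (z = 14): the r=10 cylinder gives a regular 8-gon of circumradius 10 (constant along its height) (area = (8/2)·10.000²·sin(360°/8) = 282.84 mm²); the cube at (10, 11.5) (footprint 21×13.5) is included at this height (area 283.50 mm²); Merging all regions: the 2 present regions are separate (no shared area or edge), so areas and boundary lengths simply add and each stays a separate island — area = 566.34 mm². So its area = 566.34 mm². Layer 78 (z = 21.84): the cylinder is not intersected at this z (z outside [0, 14.5]); the cube at (10, 11.5) is present — its section is the full 21×13.5 rectangle (area 283.50 mm²); Combining (union): only the 21×13.5 cube at (10, 11.5) is present, so the union is just that shape — area = 283.50 mm². So its area = 283.50 mm². Layer 50 is larger (566.34 vs 283.50 mm²).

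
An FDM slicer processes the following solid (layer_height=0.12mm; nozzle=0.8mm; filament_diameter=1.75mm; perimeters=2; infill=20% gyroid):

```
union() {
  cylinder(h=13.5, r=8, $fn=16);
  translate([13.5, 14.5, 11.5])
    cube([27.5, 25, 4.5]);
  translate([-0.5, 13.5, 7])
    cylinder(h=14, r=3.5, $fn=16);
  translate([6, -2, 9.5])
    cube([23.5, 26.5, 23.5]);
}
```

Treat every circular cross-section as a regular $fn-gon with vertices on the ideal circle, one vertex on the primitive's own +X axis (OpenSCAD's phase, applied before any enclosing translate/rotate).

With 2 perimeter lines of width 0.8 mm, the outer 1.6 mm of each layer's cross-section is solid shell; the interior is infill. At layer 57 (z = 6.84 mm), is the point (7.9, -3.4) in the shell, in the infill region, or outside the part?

outside

At z = 6.84 mm: the r=8 cylinder gives a regular 16-gon of circumradius 8 (constant along its height); the cube at (13.5, 14.5) is absent (z outside [11.5, 16]); the cylinder at (-0.5, 13.5) does not reach this height (z outside [7, 21]); the cube at (6, -2) is absent (z outside [9.5, 33]); Combining (union): only the r=8 cylinder is present, so the union is just that shape — 1 connected region. Overall, the cross-section is a single solid region. The nearest boundary edge runs (5.66, -5.66)→(7.39, -3.06); distance from the point to it = 0.61 mm. The point is not inside any of the regions above, so it lies outside the cross-section (0.61 mm from the nearest boundary).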